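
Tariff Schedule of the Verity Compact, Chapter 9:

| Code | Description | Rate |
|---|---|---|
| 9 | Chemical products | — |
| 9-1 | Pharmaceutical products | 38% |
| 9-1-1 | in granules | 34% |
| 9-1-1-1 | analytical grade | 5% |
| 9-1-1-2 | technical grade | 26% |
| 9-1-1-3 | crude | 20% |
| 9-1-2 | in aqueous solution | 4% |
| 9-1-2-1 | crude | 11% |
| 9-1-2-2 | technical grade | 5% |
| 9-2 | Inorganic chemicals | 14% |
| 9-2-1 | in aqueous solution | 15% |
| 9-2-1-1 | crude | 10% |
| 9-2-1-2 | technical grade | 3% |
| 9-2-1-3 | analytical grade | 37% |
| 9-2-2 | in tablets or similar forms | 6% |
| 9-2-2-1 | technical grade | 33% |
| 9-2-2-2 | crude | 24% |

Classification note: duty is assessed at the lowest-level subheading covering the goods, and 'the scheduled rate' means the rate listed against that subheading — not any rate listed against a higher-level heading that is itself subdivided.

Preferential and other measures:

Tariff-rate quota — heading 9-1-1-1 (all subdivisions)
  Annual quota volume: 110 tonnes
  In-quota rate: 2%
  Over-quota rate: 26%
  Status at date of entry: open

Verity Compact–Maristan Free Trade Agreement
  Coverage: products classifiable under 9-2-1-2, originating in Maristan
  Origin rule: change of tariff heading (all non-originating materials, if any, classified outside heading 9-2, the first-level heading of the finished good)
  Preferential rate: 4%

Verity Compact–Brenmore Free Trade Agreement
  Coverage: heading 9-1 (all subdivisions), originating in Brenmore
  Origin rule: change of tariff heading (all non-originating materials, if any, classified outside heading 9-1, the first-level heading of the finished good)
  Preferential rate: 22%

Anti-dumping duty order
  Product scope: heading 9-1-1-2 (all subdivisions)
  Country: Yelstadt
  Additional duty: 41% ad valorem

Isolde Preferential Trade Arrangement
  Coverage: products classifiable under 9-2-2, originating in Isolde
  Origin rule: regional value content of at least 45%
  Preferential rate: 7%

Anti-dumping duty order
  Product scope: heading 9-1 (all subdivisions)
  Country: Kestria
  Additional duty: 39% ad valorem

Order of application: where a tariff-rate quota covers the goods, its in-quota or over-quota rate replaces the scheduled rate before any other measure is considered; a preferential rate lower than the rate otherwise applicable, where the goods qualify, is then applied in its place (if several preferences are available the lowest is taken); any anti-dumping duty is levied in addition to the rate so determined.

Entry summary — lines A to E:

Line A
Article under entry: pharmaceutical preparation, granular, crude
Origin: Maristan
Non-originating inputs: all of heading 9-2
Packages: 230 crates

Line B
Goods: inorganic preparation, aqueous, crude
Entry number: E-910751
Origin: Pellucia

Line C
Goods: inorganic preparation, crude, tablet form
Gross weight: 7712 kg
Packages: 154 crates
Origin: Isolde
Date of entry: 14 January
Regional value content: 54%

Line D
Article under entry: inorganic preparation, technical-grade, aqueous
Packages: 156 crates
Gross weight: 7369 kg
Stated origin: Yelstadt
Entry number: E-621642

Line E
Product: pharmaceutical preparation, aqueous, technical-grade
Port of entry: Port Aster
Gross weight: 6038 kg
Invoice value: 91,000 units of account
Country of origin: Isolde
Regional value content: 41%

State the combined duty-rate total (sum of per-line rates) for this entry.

45%

Line A: pharmaceutical → 9-1; granular → 9-1-1; crude → 9-1-1-3. Scheduled 20%. Maristan agreement on 9-2-1-2: 9-1-1-3 not covered. → 20%.
Line B: inorganic → 9-2; aqueous → 9-2-1; crude → 9-2-1-1. Scheduled 10%. No special measure applies. → 10%.
Line C: inorganic → 9-2; tablet form → 9-2-2; crude → 9-2-2-2. Scheduled 24%. Isolde agreement on 9-2-2: RVC ≥ 45% → 7% available; preferential 7%. → 7%.
Line D: inorganic → 9-2; aqueous → 9-2-1; technical-grade → 9-2-1-2. Scheduled 3%. No special measure applies. → 3%.
Line E: pharmaceutical → 9-1; aqueous → 9-1-2; technical-grade → 9-1-2-2. Scheduled 5%. Isolde agreement on 9-2-2: 9-1-2-2 not covered. → 5%.
Sum: 20% + 10% + 7% + 3% + 5% = 45%.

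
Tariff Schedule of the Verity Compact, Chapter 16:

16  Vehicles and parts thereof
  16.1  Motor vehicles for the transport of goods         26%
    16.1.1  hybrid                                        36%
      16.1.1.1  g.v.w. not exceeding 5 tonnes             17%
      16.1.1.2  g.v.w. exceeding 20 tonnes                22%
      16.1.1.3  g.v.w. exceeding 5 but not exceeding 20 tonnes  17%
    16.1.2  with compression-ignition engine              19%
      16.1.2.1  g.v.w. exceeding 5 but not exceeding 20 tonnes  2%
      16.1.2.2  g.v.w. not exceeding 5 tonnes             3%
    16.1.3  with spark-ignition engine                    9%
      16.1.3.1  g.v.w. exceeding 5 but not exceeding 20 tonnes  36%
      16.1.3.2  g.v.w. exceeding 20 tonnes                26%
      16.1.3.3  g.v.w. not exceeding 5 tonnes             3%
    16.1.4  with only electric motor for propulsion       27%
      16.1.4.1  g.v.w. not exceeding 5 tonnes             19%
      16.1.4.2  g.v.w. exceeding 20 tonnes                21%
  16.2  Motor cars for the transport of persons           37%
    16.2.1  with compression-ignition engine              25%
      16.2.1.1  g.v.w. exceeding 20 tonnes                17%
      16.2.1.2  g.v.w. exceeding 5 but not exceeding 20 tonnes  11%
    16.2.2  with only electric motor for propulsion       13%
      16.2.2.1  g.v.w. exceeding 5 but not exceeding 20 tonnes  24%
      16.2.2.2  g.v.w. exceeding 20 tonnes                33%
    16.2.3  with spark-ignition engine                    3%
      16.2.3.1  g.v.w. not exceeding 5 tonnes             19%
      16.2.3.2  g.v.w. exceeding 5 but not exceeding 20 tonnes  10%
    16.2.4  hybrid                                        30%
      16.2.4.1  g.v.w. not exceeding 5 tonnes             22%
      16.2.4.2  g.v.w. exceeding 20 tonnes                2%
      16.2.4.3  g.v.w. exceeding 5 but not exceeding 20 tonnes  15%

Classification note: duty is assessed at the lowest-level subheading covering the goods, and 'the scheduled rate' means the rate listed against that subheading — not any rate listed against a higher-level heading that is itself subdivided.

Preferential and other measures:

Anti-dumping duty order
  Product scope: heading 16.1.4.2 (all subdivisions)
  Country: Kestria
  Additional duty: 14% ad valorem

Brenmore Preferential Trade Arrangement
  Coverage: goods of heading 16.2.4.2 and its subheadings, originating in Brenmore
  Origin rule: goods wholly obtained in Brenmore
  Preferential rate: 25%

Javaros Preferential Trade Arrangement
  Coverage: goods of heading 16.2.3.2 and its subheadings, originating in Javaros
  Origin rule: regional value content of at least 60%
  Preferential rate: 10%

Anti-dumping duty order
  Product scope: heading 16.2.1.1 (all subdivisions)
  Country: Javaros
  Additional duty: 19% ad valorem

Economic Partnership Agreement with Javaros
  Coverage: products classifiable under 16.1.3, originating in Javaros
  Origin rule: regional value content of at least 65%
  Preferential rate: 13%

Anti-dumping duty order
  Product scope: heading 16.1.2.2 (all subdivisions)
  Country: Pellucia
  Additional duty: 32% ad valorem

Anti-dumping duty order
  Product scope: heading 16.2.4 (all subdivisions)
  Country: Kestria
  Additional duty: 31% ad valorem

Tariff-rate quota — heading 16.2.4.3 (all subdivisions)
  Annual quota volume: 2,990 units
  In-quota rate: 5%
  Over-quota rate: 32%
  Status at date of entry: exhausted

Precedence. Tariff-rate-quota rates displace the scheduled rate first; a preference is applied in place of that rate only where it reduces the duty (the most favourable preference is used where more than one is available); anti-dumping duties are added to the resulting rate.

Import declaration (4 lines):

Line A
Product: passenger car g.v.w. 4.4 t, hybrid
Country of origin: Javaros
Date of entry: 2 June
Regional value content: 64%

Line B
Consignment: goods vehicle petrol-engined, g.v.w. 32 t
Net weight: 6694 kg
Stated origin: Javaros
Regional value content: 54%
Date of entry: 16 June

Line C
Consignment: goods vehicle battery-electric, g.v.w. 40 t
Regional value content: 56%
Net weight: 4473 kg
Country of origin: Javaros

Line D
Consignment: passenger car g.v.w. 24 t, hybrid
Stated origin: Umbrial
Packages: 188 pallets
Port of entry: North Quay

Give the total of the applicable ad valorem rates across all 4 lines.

71%

Line A: passenger car → 16.2; hybrid → 16.2.4; g.v.w. 4.4 t → 16.2.4.1. Scheduled 22%. Javaros agreement on 16.2.3.2: 16.2.4.1 not covered; Javaros agreement on 16.1.3: 16.2.4.1 not covered. → 22%.
Line B: goods vehicle → 16.1; petrol-engined → 16.1.3; g.v.w. 32 t → 16.1.3.2. Scheduled 26%. Javaros agreement on 16.2.3.2: 16.1.3.2 not covered; Javaros agreement on 16.1.3: RVC < 65%. → 26%.
Line C: goods vehicle → 16.1; battery-electric → 16.1.4; g.v.w. 40 t → 16.1.4.2. Scheduled 21%. Javaros agreement on 16.2.3.2: 16.1.4.2 not covered; Javaros agreement on 16.1.3: 16.1.4.2 not covered. → 21%.
Line D: passenger car → 16.2; hybrid → 16.2.4; g.v.w. 24 t → 16.2.4.2. Scheduled 2%. No special measure applies. → 2%.
Sum: 22% + 26% + 21% + 2% = 71%.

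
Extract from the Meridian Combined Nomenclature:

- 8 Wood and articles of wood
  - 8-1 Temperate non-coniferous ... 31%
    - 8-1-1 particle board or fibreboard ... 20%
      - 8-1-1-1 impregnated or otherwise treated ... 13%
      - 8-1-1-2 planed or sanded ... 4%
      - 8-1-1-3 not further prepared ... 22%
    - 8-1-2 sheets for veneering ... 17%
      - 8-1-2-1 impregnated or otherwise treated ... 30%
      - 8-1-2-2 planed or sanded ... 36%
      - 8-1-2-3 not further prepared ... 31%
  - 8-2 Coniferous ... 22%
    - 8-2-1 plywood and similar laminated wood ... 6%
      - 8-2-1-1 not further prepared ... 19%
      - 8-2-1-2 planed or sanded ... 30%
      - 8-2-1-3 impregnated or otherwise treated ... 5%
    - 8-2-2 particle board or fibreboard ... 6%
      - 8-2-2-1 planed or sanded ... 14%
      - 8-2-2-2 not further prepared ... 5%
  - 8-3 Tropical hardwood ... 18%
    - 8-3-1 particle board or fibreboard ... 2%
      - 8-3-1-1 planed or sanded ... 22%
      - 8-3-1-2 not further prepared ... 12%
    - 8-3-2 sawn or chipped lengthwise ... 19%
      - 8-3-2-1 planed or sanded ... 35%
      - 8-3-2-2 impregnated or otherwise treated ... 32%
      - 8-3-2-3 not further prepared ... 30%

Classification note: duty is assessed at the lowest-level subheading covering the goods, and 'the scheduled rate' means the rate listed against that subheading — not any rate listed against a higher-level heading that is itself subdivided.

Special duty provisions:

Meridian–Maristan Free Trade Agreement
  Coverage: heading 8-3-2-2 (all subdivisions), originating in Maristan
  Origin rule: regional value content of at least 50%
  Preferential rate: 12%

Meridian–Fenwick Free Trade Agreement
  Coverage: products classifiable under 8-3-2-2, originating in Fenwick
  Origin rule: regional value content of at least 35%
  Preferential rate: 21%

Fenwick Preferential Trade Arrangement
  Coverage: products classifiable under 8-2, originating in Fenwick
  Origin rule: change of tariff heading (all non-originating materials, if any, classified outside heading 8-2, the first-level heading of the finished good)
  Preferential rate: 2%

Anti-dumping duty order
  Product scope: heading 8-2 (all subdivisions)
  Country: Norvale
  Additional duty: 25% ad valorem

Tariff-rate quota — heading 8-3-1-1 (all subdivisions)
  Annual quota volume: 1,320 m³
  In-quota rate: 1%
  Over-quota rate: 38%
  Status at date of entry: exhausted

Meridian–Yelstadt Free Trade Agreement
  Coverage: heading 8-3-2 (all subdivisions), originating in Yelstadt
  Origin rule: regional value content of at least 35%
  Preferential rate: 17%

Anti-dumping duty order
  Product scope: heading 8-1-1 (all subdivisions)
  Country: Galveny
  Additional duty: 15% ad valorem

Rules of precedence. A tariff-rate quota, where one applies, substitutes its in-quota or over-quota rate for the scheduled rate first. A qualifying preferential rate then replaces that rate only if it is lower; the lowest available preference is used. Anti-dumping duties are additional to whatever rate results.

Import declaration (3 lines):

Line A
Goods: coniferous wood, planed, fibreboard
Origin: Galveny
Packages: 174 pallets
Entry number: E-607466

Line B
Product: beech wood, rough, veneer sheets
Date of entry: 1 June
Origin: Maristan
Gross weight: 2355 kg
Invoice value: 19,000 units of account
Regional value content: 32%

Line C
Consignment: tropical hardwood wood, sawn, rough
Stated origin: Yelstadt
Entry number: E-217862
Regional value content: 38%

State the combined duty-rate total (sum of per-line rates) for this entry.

62%

Line A: coniferous → 8-2; fibreboard → 8-2-2; planed → 8-2-2-1. Scheduled 14%. No special measure applies. → 14%.
Line B: beech → 8-1; veneer sheets → 8-1-2; rough → 8-1-2-3. Scheduled 31%. Maristan agreement on 8-3-2-2: 8-1-2-3 not covered. → 31%.
Line C: tropical hardwood → 8-3; sawn → 8-3-2; rough → 8-3-2-3. Scheduled 30%. Yelstadt agreement on 8-3-2: RVC ≥ 35% → 17% available; preferential 17%. → 17%.
Sum: 14% + 31% + 17% = 62%.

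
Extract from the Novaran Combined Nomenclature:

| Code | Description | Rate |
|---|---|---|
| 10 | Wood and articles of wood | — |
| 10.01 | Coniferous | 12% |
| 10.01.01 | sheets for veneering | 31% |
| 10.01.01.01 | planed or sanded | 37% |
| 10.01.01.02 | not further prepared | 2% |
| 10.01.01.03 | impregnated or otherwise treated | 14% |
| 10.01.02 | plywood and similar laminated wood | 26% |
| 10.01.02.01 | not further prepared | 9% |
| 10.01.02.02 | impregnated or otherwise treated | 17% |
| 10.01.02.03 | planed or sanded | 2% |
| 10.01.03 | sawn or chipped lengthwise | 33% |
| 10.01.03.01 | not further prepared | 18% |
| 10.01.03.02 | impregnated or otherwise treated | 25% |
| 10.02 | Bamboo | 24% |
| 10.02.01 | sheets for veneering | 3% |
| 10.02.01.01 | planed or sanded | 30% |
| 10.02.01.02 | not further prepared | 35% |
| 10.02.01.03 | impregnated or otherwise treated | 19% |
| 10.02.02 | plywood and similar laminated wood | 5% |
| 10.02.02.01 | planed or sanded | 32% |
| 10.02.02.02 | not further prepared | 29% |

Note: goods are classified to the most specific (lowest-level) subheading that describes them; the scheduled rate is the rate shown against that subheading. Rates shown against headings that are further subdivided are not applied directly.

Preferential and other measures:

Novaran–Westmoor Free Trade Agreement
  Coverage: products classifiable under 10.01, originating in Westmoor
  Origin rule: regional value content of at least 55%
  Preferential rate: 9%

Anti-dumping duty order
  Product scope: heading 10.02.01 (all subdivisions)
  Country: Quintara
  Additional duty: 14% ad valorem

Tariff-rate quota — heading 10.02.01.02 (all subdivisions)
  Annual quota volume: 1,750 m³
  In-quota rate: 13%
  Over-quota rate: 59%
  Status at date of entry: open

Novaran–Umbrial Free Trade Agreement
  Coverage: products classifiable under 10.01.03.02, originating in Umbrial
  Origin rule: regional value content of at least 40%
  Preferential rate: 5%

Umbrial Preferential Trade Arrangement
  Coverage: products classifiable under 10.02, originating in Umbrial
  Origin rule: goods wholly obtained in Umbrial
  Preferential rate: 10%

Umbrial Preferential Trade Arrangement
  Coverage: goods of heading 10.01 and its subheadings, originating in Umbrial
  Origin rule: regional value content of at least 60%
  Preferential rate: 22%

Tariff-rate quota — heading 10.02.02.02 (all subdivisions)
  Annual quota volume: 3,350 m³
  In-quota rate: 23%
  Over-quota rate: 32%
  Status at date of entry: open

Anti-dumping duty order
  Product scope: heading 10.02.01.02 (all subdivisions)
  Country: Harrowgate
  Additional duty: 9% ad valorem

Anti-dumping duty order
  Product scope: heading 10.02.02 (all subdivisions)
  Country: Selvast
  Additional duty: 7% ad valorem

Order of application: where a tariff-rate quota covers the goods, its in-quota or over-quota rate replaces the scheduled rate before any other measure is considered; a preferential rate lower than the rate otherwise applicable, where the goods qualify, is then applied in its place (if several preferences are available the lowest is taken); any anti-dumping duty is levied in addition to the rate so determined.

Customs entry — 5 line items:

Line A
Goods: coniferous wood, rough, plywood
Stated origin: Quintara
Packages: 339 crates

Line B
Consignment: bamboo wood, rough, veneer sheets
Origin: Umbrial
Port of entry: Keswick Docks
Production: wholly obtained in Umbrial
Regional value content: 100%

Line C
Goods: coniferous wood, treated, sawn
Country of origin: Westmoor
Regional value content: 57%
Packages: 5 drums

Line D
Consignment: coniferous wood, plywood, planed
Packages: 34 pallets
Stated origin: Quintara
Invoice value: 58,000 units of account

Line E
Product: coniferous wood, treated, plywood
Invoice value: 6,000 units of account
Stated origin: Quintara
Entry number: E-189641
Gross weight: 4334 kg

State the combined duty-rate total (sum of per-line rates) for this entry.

Line A: coniferous → 10.01; plywood → 10.01.02; rough → 10.01.02.01. Scheduled 9%. No special measure applies. → 9%.
Line B: bamboo → 10.02; veneer sheets → 10.02.01; rough → 10.02.01.02. Scheduled 35%. quota on 10.02.01.02 open → in-quota 13%; Umbrial agreement on 10.01.03.02: 10.02.01.02 not covered; Umbrial agreement on 10.02: wholly obtained → 10% available; Umbrial agreement on 10.01: 10.02.01.02 not covered; preferential 10%. → 10%.
Line C: coniferous → 10.01; sawn → 10.01.03; treated → 10.01.03.02. Scheduled 25%. Westmoor agreement on 10.01: RVC ≥ 55% → 9% available; preferential 9%. → 9%.
Line D: coniferous → 10.01; plywood → 10.01.02; planed → 10.01.02.03. Scheduled 2%. No special measure applies. → 2%.
Line E: coniferous → 10.01; plywood → 10.01.02; treated → 10.01.02.02. Scheduled 17%. No special measure applies. → 17%.
Sum: 9% + 10% + 9% + 2% + 17% = 47%.

47%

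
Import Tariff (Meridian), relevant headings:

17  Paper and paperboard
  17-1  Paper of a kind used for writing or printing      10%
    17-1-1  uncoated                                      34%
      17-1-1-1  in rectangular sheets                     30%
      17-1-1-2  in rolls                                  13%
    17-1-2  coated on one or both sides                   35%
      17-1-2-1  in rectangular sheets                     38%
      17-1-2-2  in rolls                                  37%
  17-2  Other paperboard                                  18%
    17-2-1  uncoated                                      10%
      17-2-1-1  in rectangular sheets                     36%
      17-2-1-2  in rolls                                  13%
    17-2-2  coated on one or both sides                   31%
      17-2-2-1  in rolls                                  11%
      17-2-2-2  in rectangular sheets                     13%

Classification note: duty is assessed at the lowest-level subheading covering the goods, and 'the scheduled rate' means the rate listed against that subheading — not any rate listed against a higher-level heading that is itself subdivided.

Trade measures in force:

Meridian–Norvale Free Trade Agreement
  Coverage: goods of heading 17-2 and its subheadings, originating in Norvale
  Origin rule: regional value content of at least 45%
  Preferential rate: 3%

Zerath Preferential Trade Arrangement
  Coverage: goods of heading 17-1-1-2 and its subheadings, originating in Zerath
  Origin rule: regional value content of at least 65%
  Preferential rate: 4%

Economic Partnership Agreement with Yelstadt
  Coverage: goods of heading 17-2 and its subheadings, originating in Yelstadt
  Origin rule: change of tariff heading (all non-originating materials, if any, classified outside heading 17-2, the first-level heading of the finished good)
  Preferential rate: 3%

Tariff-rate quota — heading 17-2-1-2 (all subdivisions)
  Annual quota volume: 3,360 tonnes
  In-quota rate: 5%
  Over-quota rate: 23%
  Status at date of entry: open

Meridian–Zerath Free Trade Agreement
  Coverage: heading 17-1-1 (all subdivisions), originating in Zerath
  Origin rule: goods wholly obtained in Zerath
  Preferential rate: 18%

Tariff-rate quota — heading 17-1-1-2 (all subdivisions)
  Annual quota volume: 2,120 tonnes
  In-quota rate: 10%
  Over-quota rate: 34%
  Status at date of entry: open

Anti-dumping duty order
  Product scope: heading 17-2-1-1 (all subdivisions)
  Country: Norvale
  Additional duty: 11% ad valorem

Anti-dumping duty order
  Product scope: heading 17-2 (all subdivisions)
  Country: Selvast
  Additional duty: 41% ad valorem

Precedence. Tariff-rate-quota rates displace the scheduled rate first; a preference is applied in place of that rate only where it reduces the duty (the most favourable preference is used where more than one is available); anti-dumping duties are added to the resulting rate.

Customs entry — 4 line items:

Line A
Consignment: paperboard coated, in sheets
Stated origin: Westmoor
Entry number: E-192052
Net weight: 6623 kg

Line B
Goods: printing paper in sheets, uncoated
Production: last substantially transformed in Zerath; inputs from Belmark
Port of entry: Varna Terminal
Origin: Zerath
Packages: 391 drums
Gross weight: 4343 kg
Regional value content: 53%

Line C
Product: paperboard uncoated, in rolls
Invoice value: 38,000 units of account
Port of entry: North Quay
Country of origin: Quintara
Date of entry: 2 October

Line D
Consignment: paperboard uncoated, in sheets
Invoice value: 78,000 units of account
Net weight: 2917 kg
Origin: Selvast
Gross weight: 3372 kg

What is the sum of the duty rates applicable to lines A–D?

Line A: paperboard → 17-2; coated → 17-2-2; in sheets → 17-2-2-2. Scheduled 13%. No special measure applies. → 13%.
Line B: printing paper → 17-1; uncoated → 17-1-1; in sheets → 17-1-1-1. Scheduled 30%. Zerath agreement on 17-1-1-2: 17-1-1-1 not covered; Zerath agreement on 17-1-1: not wholly obtained. → 30%.
Line C: paperboard → 17-2; uncoated → 17-2-1; in rolls → 17-2-1-2. Scheduled 13%. quota on 17-2-1-2 open → in-quota 5%. → 5%.
Line D: paperboard → 17-2; uncoated → 17-2-1; in sheets → 17-2-1-1. Scheduled 36%. anti-dumping (Selvast, 17-2): +41%; total 36% + 41% = 77%. → 77%.
Sum: 13% + 30% + 5% + 77% = 125%.

125%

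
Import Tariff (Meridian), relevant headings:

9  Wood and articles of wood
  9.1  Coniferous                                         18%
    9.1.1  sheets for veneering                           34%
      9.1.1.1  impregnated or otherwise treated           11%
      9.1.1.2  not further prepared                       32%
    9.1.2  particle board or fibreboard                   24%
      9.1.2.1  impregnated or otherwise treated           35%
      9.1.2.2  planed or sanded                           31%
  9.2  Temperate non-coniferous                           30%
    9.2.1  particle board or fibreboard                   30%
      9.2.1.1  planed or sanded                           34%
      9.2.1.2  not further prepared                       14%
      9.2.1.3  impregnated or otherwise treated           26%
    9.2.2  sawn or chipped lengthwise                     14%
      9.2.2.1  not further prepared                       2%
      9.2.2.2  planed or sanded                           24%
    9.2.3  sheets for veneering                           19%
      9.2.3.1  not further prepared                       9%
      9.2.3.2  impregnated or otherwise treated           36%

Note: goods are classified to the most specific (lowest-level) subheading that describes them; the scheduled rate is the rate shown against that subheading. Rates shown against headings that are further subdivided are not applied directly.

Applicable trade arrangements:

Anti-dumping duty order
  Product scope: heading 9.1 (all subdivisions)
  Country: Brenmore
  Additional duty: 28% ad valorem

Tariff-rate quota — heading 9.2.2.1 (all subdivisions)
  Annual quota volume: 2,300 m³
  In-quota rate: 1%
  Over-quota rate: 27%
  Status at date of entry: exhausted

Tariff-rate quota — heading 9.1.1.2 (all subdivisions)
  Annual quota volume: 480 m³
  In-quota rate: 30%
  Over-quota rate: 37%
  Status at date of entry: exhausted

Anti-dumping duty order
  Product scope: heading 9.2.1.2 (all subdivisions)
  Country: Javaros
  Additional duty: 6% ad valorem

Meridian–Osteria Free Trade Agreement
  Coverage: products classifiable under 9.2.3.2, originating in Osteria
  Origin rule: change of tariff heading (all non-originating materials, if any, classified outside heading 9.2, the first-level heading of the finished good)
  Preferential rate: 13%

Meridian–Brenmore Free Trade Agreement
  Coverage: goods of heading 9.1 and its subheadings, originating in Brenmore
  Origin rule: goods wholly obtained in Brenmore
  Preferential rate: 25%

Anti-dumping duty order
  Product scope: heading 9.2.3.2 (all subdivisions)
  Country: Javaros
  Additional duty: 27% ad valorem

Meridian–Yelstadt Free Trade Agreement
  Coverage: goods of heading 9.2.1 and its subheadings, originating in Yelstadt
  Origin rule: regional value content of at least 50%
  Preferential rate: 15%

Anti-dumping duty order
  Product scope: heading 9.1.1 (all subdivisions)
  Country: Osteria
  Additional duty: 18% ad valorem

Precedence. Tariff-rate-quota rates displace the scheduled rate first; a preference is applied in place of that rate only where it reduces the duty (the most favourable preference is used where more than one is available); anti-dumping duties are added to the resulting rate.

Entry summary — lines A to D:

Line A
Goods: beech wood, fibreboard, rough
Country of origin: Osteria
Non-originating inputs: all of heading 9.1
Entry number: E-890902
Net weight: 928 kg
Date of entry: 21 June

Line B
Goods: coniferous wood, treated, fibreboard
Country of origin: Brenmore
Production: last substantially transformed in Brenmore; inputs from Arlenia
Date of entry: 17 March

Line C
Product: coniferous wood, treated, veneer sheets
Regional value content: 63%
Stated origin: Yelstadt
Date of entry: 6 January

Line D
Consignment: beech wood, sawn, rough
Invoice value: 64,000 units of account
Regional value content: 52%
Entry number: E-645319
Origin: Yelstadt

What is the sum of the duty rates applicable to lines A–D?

Line A: beech → 9.2; fibreboard → 9.2.1; rough → 9.2.1.2. Scheduled 14%. Osteria agreement on 9.2.3.2: 9.2.1.2 not covered. → 14%.
Line B: coniferous → 9.1; fibreboard → 9.1.2; treated → 9.1.2.1. Scheduled 35%. Brenmore agreement on 9.1: not wholly obtained; anti-dumping (Brenmore, 9.1): +28%; total 35% + 28% = 63%. → 63%.
Line C: coniferous → 9.1; veneer sheets → 9.1.1; treated → 9.1.1.1. Scheduled 11%. Yelstadt agreement on 9.2.1: 9.1.1.1 not covered. → 11%.
Line D: beech → 9.2; sawn → 9.2.2; rough → 9.2.2.1. Scheduled 2%. quota on 9.2.2.1 exhausted → over-quota 27%; Yelstadt agreement on 9.2.1: 9.2.2.1 not covered. → 27%.
Sum: 14% + 63% + 11% + 27% = 115%.

115%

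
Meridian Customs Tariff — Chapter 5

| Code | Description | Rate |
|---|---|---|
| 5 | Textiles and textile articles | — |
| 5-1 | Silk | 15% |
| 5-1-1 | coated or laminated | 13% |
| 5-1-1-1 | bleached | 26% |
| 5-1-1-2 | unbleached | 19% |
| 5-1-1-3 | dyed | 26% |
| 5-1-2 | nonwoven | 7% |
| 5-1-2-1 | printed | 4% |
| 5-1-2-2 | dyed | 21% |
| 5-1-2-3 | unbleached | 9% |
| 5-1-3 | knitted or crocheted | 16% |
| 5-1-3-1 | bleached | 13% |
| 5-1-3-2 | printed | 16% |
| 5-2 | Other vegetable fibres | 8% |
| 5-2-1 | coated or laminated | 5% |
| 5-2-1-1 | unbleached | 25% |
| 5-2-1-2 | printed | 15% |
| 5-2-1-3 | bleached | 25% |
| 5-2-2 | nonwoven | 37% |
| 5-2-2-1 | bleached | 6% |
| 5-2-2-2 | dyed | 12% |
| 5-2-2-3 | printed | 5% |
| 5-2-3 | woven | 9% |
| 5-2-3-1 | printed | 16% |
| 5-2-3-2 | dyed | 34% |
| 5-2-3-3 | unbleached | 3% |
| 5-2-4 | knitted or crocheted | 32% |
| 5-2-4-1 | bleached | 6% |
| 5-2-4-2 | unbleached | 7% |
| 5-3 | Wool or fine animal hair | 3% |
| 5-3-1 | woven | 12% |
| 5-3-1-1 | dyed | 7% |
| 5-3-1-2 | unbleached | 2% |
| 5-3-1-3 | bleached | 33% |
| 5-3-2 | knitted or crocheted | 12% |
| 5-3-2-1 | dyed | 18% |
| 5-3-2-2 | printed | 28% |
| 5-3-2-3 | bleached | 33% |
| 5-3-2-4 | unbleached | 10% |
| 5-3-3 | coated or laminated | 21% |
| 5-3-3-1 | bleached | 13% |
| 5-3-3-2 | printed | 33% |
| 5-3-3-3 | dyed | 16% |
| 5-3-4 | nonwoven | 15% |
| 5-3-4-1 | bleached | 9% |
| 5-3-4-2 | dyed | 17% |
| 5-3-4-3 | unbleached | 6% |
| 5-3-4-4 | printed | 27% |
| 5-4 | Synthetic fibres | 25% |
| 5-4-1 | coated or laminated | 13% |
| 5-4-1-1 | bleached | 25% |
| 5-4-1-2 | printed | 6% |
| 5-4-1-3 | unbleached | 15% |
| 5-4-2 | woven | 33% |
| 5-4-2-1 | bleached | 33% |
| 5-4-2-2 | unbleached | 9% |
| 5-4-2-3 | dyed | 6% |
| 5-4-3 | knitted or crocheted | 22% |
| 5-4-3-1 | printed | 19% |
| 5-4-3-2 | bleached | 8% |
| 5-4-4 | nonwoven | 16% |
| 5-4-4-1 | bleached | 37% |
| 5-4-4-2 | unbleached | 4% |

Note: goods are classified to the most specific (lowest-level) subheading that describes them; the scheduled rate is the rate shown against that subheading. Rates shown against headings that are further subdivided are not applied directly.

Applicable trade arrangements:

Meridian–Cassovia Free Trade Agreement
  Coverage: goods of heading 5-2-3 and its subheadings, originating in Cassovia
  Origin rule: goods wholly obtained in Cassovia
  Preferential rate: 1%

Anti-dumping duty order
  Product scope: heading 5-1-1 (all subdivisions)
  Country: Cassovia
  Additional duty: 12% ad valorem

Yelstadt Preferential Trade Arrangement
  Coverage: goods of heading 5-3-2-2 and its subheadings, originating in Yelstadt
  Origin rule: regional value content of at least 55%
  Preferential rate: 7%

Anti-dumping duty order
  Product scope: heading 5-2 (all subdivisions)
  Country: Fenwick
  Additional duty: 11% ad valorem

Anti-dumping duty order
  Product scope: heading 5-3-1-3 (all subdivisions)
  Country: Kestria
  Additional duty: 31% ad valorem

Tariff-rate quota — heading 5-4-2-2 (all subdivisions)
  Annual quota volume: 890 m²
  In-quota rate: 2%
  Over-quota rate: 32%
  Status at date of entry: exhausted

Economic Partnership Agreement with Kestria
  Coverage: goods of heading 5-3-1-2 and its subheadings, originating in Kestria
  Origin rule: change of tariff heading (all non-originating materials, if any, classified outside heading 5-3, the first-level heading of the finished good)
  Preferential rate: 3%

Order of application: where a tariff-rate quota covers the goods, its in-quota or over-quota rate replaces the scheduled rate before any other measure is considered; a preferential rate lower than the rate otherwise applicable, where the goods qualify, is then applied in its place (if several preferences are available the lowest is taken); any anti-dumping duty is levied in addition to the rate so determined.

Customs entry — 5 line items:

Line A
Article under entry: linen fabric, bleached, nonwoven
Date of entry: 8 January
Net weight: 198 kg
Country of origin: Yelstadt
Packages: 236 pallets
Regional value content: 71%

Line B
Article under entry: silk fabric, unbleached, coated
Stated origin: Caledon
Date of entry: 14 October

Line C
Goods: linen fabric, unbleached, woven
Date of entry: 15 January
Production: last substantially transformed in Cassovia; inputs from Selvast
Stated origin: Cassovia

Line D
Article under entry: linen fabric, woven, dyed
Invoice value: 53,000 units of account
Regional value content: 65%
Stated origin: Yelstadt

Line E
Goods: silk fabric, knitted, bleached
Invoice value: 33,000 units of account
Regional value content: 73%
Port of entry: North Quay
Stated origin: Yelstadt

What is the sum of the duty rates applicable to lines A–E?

75%

Line A: linen → 5-2; nonwoven → 5-2-2; bleached → 5-2-2-1. Scheduled 6%. Yelstadt agreement on 5-3-2-2: 5-2-2-1 not covered. → 6%.
Line B: silk → 5-1; coated → 5-1-1; unbleached → 5-1-1-2. Scheduled 19%. No special measure applies. → 19%.
Line C: linen → 5-2; woven → 5-2-3; unbleached → 5-2-3-3. Scheduled 3%. Cassovia agreement on 5-2-3: not wholly obtained. → 3%.
Line D: linen → 5-2; woven → 5-2-3; dyed → 5-2-3-2. Scheduled 34%. Yelstadt agreement on 5-3-2-2: 5-2-3-2 not covered. → 34%.
Line E: silk → 5-1; knitted → 5-1-3; bleached → 5-1-3-1. Scheduled 13%. Yelstadt agreement on 5-3-2-2: 5-1-3-1 not covered. → 13%.
Sum: 6% + 19% + 3% + 34% + 13% = 75%.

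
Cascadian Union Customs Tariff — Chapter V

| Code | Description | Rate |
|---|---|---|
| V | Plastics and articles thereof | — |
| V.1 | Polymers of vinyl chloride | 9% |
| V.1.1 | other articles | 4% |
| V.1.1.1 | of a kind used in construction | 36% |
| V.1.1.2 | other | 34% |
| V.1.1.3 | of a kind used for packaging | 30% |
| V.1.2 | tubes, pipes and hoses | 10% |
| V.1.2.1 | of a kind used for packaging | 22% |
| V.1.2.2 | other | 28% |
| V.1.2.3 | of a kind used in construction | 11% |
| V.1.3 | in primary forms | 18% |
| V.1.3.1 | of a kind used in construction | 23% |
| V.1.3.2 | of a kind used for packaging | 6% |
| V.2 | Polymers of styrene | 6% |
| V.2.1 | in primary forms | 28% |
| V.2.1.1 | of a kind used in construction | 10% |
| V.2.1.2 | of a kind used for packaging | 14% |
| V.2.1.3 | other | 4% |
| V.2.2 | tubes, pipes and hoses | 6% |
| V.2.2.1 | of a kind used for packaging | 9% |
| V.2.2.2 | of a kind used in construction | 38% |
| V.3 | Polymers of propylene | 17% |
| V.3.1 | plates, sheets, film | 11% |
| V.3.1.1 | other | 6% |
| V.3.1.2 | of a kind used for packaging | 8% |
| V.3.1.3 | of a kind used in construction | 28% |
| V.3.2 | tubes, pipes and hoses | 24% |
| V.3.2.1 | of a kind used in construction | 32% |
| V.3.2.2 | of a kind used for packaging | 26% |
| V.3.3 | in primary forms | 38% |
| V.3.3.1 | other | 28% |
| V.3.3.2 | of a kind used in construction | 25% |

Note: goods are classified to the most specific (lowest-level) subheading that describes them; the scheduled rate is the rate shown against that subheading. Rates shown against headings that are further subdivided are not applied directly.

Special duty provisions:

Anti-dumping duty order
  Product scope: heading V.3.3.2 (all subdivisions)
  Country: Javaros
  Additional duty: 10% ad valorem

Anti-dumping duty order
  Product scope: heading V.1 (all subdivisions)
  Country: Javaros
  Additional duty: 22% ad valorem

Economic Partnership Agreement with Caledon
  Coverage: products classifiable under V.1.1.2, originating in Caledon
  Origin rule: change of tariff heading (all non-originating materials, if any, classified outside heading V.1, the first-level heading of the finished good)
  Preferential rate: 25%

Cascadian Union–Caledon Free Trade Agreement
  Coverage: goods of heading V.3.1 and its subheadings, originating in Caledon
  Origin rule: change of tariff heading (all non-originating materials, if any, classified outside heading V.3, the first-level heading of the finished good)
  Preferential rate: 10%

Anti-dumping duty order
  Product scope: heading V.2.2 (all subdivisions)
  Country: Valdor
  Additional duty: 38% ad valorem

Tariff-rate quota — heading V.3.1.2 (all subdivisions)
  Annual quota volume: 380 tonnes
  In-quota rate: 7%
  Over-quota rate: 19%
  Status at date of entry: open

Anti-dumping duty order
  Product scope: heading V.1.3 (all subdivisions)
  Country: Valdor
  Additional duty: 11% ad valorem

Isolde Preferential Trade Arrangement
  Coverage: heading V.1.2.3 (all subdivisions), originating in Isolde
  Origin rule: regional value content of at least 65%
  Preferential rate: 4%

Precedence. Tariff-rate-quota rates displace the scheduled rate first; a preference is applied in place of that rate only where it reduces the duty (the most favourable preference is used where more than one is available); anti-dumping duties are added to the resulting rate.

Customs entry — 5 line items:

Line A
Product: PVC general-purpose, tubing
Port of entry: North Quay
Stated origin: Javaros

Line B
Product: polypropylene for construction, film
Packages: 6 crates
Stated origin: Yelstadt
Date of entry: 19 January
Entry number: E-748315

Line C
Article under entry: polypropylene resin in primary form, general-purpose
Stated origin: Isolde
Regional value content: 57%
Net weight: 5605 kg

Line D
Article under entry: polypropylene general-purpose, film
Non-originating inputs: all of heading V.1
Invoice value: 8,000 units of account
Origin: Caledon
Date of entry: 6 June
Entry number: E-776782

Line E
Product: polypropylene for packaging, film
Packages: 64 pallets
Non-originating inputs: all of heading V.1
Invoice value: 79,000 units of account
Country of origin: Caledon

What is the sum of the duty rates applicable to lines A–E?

119%

Line A: PVC → V.1; tubing → V.1.2; general-purpose → V.1.2.2. Scheduled 28%. anti-dumping (Javaros, V.1): +22%; total 28% + 22% = 50%. → 50%.
Line B: polypropylene → V.3; film → V.3.1; for construction → V.3.1.3. Scheduled 28%. No special measure applies. → 28%.
Line C: polypropylene → V.3; resin in primary form → V.3.3; general-purpose → V.3.3.1. Scheduled 28%. Isolde agreement on V.1.2.3: V.3.3.1 not covered. → 28%.
Line D: polypropylene → V.3; film → V.3.1; general-purpose → V.3.1.1. Scheduled 6%. Caledon agreement on V.1.1.2: V.3.1.1 not covered; Caledon agreement on V.3.1: CTH met → 10% available; preference 10% not lower than 6% → no reduction. → 6%.
Line E: polypropylene → V.3; film → V.3.1; for packaging → V.3.1.2. Scheduled 8%. quota on V.3.1.2 open → in-quota 7%; Caledon agreement on V.1.1.2: V.3.1.2 not covered; Caledon agreement on V.3.1: CTH met → 10% available; preference 10% not lower than 7% → no reduction. → 7%.
Sum: 50% + 28% + 28% + 6% + 7% = 119%.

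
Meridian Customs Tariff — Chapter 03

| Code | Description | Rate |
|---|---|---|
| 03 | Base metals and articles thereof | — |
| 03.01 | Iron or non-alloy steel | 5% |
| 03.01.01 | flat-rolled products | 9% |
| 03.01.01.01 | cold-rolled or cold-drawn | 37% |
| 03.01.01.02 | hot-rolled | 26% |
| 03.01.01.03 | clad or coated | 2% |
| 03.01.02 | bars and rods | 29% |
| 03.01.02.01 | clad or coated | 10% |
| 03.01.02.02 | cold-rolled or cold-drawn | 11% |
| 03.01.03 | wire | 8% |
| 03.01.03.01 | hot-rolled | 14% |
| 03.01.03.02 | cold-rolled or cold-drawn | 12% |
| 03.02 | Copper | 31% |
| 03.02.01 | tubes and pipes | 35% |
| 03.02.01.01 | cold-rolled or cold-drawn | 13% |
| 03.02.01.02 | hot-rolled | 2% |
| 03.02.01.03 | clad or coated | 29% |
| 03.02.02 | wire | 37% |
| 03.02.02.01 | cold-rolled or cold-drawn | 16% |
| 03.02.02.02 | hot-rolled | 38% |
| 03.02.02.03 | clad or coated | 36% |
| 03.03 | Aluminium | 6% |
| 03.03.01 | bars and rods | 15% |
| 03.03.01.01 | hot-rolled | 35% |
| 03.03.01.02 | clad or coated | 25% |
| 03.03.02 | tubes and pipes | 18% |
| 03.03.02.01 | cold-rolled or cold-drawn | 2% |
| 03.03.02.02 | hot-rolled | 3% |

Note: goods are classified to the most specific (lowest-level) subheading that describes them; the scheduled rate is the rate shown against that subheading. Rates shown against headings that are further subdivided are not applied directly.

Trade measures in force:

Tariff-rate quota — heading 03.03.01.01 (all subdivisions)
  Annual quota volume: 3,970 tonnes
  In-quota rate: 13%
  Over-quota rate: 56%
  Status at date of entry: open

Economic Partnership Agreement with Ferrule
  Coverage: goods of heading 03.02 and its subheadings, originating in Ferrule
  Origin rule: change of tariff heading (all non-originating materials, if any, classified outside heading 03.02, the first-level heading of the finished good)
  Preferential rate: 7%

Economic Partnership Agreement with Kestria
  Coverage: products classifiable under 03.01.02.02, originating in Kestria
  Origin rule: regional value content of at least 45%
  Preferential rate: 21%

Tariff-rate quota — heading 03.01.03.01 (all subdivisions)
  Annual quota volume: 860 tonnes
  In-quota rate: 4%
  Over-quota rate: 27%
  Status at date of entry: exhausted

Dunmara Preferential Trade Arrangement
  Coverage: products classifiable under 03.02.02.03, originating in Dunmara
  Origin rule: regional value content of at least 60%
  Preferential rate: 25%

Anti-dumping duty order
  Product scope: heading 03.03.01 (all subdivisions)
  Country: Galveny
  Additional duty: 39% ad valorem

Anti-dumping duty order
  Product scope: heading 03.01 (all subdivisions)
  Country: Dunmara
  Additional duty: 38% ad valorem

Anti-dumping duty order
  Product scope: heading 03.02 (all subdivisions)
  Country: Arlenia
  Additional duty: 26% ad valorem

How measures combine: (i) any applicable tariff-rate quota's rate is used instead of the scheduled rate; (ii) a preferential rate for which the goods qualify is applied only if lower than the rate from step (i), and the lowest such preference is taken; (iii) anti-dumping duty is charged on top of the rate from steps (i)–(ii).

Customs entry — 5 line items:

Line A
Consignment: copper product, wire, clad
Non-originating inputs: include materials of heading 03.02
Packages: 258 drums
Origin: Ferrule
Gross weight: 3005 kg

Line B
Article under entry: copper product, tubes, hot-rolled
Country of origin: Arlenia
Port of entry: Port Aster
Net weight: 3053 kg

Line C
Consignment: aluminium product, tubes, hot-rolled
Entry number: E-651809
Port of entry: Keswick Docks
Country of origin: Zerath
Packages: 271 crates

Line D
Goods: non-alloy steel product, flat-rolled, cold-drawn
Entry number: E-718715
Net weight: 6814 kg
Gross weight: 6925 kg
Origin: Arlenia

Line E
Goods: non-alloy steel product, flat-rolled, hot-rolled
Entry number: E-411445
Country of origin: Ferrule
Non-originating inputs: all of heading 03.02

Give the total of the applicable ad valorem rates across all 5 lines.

130%

Line A: copper → 03.02; wire → 03.02.02; clad → 03.02.02.03. Scheduled 36%. Ferrule agreement on 03.02: CTH not met. → 36%.
Line B: copper → 03.02; tubes → 03.02.01; hot-rolled → 03.02.01.02. Scheduled 2%. anti-dumping (Arlenia, 03.02): +26%; total 2% + 26% = 28%. → 28%.
Line C: aluminium → 03.03; tubes → 03.03.02; hot-rolled → 03.03.02.02. Scheduled 3%. No special measure applies. → 3%.
Line D: non-alloy steel → 03.01; flat-rolled → 03.01.01; cold-drawn → 03.01.01.01. Scheduled 37%. No special measure applies. → 37%.
Line E: non-alloy steel → 03.01; flat-rolled → 03.01.01; hot-rolled → 03.01.01.02. Scheduled 26%. Ferrule agreement on 03.02: 03.01.01.02 not covered. → 26%.
Sum: 36% + 28% + 3% + 37% + 26% = 130%.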